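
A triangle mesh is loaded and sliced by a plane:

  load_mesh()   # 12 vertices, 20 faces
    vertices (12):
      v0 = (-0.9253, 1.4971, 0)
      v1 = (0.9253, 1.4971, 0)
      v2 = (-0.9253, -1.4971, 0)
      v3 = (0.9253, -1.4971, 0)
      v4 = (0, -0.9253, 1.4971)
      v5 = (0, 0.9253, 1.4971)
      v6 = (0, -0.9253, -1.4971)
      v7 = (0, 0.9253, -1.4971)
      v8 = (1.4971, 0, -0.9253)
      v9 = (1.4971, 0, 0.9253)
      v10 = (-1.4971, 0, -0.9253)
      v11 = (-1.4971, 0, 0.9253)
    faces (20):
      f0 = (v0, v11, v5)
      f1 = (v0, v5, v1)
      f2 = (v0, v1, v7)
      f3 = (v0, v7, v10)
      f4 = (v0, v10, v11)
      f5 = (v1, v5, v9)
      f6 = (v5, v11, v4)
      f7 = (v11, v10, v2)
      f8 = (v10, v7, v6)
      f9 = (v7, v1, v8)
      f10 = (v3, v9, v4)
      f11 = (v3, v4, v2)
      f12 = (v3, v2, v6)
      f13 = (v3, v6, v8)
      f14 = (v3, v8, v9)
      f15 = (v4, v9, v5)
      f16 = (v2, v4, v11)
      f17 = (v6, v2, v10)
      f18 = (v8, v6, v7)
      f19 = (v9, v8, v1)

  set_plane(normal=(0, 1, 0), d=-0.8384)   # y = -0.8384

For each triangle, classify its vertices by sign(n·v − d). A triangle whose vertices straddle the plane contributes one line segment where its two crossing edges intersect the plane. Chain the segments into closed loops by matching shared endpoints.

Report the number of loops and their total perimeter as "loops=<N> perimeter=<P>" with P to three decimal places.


loops=1 perimeter=8.093

Straddling triangles (10 of 20):
  (v5,v11,v4) [++-] → (-0.140601, -0.8384, 1.4434)–(0, -0.8384, 1.4971)  len=0.1505
  (v11,v10,v2) [++-] → (-1.17688, -0.8384, -0.407117)–(-1.17688, -0.8384, 0.407117)  len=0.8142
  (v10,v7,v6) [++-] → (0, -0.8384, -1.4971)–(-0.140601, -0.8384, -1.4434)  len=0.1505
  (v3,v9,v4) [-+-] → (1.17688, -0.8384, 0.407117)–(0.140601, -0.8384, 1.4434)  len=1.4655
  (v3,v6,v8) [--+] → (0.140601, -0.8384, -1.4434)–(1.17688, -0.8384, -0.407117)  len=1.4655
  (v3,v8,v9) [-++] → (1.17688, -0.8384, -0.407117)–(1.17688, -0.8384, 0.407117)  len=0.8142
  (v4,v9,v5) [-++] → (0.140601, -0.8384, 1.4434)–(0, -0.8384, 1.4971)  len=0.1505
  (v2,v4,v11) [--+] → (-0.140601, -0.8384, 1.4434)–(-1.17688, -0.8384, 0.407117)  len=1.4655
  (v6,v2,v10) [--+] → (-1.17688, -0.8384, -0.407117)–(-0.140601, -0.8384, -1.4434)  len=1.4655
  (v8,v6,v7) [+-+] → (0.140601, -0.8384, -1.4434)–(0, -0.8384, -1.4971)  len=0.1505

Chained into 1 loop(s):
  loop 1: 10 segments, perimeter = 8.0926
Total perimeter = 8.093


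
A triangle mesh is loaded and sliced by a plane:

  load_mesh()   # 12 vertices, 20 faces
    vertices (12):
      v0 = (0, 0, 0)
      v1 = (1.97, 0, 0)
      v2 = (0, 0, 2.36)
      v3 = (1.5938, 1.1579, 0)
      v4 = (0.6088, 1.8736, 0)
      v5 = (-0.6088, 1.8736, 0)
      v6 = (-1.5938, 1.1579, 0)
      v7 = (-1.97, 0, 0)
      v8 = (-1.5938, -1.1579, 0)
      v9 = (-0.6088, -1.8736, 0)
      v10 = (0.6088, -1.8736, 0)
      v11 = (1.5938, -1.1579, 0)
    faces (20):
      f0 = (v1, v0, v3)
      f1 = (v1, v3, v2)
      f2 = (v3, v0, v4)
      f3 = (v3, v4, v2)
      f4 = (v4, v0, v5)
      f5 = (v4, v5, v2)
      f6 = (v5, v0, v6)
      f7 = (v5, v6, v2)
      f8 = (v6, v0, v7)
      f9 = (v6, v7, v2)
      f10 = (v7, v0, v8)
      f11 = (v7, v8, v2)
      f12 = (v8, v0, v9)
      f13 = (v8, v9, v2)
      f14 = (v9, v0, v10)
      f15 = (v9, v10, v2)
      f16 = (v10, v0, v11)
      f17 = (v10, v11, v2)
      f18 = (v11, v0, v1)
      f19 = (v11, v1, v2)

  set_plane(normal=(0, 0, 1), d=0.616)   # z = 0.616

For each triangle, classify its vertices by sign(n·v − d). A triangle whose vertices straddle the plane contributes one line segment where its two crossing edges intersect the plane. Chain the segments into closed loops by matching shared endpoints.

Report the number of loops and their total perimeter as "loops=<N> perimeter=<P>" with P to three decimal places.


Straddling triangles (10 of 20):
  (v1,v3,v2) [--+] → (1.17779, 0.855668, 0.616)–(1.4558, 0, 0.616)  len=0.8997
  (v3,v4,v2) [--+] → (0.449893, 1.38456, 0.616)–(1.17779, 0.855668, 0.616)  len=0.8998
  (v4,v5,v2) [--+] → (-0.449893, 1.38456, 0.616)–(0.449893, 1.38456, 0.616)  len=0.8998
  (v5,v6,v2) [--+] → (-1.17779, 0.855668, 0.616)–(-0.449893, 1.38456, 0.616)  len=0.8998
  (v6,v7,v2) [--+] → (-1.4558, 0, 0.616)–(-1.17779, 0.855668, 0.616)  len=0.8997
  (v7,v8,v2) [--+] → (-1.17779, -0.855668, 0.616)–(-1.4558, 0, 0.616)  len=0.8997
  (v8,v9,v2) [--+] → (-0.449893, -1.38456, 0.616)–(-1.17779, -0.855668, 0.616)  len=0.8998
  (v9,v10,v2) [--+] → (0.449893, -1.38456, 0.616)–(-0.449893, -1.38456, 0.616)  len=0.8998
  (v10,v11,v2) [--+] → (1.17779, -0.855668, 0.616)–(0.449893, -1.38456, 0.616)  len=0.8998
  (v11,v1,v2) [--+] → (1.4558, 0, 0.616)–(1.17779, -0.855668, 0.616)  len=0.8997

Chained into 1 loop(s):
  loop 1: 10 segments, perimeter = 8.9974
Total perimeter = 8.997

loops=1 perimeter=8.997


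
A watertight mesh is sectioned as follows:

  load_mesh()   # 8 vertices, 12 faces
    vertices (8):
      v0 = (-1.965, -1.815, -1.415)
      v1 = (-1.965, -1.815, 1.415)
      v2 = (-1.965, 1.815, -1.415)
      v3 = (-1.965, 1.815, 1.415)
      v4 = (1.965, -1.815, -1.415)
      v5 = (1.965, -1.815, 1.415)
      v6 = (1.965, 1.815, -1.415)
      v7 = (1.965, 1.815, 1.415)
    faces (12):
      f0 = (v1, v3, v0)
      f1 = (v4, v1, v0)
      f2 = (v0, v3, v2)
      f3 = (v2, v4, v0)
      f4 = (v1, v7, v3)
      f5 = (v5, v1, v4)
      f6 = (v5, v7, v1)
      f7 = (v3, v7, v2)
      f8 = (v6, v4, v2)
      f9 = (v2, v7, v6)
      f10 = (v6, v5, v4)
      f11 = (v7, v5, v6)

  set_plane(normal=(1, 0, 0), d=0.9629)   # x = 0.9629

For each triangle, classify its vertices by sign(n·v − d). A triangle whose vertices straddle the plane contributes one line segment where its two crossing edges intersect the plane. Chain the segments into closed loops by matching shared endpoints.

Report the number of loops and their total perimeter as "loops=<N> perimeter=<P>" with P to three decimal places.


loops=1 perimeter=12.920

Straddling triangles (8 of 12):
  (v4,v1,v0) [+--] → (0.9629, -1.815, -0.693386)–(0.9629, -1.815, -1.415)  len=0.7216
  (v2,v4,v0) [-+-] → (0.9629, -0.889396, -1.415)–(0.9629, -1.815, -1.415)  len=0.9256
  (v1,v7,v3) [-+-] → (0.9629, 0.889396, 1.415)–(0.9629, 1.815, 1.415)  len=0.9256
  (v5,v1,v4) [+-+] → (0.9629, -1.815, 1.415)–(0.9629, -1.815, -0.693386)  len=2.1084
  (v5,v7,v1) [++-] → (0.9629, 0.889396, 1.415)–(0.9629, -1.815, 1.415)  len=2.7044
  (v3,v7,v2) [-+-] → (0.9629, 1.815, 1.415)–(0.9629, 1.815, 0.693386)  len=0.7216
  (v6,v4,v2) [++-] → (0.9629, -0.889396, -1.415)–(0.9629, 1.815, -1.415)  len=2.7044
  (v2,v7,v6) [-++] → (0.9629, 1.815, 0.693386)–(0.9629, 1.815, -1.415)  len=2.1084

Chained into 1 loop(s):
  loop 1: 8 segments, perimeter = 12.9200
Total perimeter = 12.920


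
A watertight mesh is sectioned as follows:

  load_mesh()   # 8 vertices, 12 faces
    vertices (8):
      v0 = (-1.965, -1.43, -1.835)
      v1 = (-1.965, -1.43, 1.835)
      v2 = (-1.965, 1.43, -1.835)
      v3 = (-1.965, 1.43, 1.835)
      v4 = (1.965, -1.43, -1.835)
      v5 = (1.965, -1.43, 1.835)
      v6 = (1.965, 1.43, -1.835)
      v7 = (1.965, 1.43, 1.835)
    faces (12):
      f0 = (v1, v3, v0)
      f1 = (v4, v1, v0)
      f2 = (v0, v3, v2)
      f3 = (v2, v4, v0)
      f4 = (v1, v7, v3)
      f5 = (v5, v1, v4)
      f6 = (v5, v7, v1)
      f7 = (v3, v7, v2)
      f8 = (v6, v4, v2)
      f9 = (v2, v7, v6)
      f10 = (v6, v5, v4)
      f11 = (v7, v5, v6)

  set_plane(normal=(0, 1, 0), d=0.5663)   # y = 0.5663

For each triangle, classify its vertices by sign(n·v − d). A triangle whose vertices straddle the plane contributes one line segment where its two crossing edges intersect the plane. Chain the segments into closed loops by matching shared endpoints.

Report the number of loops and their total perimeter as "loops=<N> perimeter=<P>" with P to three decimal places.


Straddling triangles (8 of 12):
  (v1,v3,v0) [-+-] → (-1.965, 0.5663, 1.835)–(-1.965, 0.5663, 0.726686)  len=1.1083
  (v0,v3,v2) [-++] → (-1.965, 0.5663, 0.726686)–(-1.965, 0.5663, -1.835)  len=2.5617
  (v2,v4,v0) [+--] → (-0.778167, 0.5663, -1.835)–(-1.965, 0.5663, -1.835)  len=1.1868
  (v1,v7,v3) [-++] → (0.778167, 0.5663, 1.835)–(-1.965, 0.5663, 1.835)  len=2.7432
  (v5,v7,v1) [-+-] → (1.965, 0.5663, 1.835)–(0.778167, 0.5663, 1.835)  len=1.1868
  (v6,v4,v2) [+-+] → (1.965, 0.5663, -1.835)–(-0.778167, 0.5663, -1.835)  len=2.7432
  (v6,v5,v4) [+--] → (1.965, 0.5663, -0.726686)–(1.965, 0.5663, -1.835)  len=1.1083
  (v7,v5,v6) [+-+] → (1.965, 0.5663, 1.835)–(1.965, 0.5663, -0.726686)  len=2.5617

Chained into 1 loop(s):
  loop 1: 8 segments, perimeter = 15.2000
Total perimeter = 15.200

loops=1 perimeter=15.200


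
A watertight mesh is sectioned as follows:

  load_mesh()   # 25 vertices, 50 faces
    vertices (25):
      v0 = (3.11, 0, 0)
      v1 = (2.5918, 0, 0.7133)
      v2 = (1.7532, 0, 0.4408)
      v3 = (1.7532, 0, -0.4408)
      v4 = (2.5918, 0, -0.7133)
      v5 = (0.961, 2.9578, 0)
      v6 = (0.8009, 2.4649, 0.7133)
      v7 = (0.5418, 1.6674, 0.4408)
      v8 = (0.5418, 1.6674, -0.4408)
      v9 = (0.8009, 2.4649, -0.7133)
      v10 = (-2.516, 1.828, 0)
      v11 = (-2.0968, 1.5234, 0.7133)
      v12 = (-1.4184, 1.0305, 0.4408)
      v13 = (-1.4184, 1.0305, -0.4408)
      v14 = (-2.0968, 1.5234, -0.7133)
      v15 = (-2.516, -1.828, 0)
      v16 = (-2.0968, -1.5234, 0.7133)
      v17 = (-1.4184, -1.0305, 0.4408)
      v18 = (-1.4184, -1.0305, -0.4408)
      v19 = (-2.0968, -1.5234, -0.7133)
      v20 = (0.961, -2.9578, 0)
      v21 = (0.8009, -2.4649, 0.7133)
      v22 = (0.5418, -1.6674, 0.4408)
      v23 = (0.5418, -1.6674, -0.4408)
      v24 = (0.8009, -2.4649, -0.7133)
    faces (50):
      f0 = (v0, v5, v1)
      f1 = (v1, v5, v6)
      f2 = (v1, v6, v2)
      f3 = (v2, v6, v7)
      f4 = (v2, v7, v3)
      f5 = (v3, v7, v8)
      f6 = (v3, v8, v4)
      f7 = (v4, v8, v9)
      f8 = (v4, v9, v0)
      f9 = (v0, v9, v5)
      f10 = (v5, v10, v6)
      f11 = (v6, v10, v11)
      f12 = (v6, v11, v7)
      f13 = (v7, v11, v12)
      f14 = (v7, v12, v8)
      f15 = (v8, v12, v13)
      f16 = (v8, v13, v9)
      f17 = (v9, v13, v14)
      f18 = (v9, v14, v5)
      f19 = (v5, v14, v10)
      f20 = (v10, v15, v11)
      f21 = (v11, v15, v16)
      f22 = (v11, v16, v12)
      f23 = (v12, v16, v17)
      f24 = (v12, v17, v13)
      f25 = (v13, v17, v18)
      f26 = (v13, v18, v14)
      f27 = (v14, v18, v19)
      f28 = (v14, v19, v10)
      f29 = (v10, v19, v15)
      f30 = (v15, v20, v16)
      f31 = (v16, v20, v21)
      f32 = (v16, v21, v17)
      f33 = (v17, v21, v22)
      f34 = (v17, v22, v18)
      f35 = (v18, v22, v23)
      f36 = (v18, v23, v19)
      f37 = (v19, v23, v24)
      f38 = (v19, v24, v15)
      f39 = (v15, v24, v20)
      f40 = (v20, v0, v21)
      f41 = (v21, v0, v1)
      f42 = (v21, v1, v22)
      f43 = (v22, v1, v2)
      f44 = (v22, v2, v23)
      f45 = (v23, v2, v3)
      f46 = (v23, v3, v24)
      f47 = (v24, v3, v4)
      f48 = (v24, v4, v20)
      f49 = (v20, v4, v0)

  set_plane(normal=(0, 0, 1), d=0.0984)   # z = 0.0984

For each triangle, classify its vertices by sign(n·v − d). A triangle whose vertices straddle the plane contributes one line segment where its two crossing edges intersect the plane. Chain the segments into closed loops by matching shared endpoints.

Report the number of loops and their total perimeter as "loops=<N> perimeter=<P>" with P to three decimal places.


loops=2 perimeter=28.165

Straddling triangles (20 of 50):
  (v0,v5,v1) [--+] → (1.18597, 2.54977, 0.0984)–(3.03851, 0, 0.0984)  len=3.1517
  (v1,v5,v6) [+-+] → (1.18597, 2.54977, 0.0984)–(0.938914, 2.8898, 0.0984)  len=0.4203
  (v2,v7,v3) [++-] → (1.01229, 1.01981, 0.0984)–(1.7532, 0, 0.0984)  len=1.2605
  (v3,v7,v8) [-+-] → (1.01229, 1.01981, 0.0984)–(0.5418, 1.6674, 0.0984)  len=0.8005
  (v5,v10,v6) [--+] → (-2.05843, 1.91586, 0.0984)–(0.938914, 2.8898, 0.0984)  len=3.1516
  (v6,v10,v11) [+-+] → (-2.05843, 1.91586, 0.0984)–(-2.45817, 1.78598, 0.0984)  len=0.4203
  (v7,v12,v8) [++-] → (-0.657088, 1.27786, 0.0984)–(0.5418, 1.6674, 0.0984)  len=1.2606
  (v8,v12,v13) [-+-] → (-0.657088, 1.27786, 0.0984)–(-1.4184, 1.0305, 0.0984)  len=0.8005
  (v10,v15,v11) [--+] → (-2.45817, -1.36567, 0.0984)–(-2.45817, 1.78598, 0.0984)  len=3.1517
  (v11,v15,v16) [+-+] → (-2.45817, -1.36567, 0.0984)–(-2.45817, -1.78598, 0.0984)  len=0.4203
  (v12,v17,v13) [++-] → (-1.4184, -0.230039, 0.0984)–(-1.4184, 1.0305, 0.0984)  len=1.2605
  (v13,v17,v18) [-+-] → (-1.4184, -0.230039, 0.0984)–(-1.4184, -1.0305, 0.0984)  len=0.8005
  (v15,v20,v16) [--+] → (0.539175, -2.75992, 0.0984)–(-2.45817, -1.78598, 0.0984)  len=3.1516
  (v16,v20,v21) [+-+] → (0.539175, -2.75992, 0.0984)–(0.938914, -2.8898, 0.0984)  len=0.4203
  (v17,v22,v18) [++-] → (-0.219512, -1.42004, 0.0984)–(-1.4184, -1.0305, 0.0984)  len=1.2606
  (v18,v22,v23) [-+-] → (-0.219512, -1.42004, 0.0984)–(0.5418, -1.6674, 0.0984)  len=0.8005
  (v20,v0,v21) [--+] → (2.79146, -0.340034, 0.0984)–(0.938914, -2.8898, 0.0984)  len=3.1517
  (v21,v0,v1) [+-+] → (2.79146, -0.340034, 0.0984)–(3.03851, 0, 0.0984)  len=0.4203
  (v22,v2,v23) [++-] → (1.28271, -0.647593, 0.0984)–(0.5418, -1.6674, 0.0984)  len=1.2605
  (v23,v2,v3) [-+-] → (1.28271, -0.647593, 0.0984)–(1.7532, 0, 0.0984)  len=0.8005

Chained into 2 loop(s):
  loop 1: 10 segments, perimeter = 17.8598
  loop 2: 10 segments, perimeter = 10.3051
Total perimeter = 28.165


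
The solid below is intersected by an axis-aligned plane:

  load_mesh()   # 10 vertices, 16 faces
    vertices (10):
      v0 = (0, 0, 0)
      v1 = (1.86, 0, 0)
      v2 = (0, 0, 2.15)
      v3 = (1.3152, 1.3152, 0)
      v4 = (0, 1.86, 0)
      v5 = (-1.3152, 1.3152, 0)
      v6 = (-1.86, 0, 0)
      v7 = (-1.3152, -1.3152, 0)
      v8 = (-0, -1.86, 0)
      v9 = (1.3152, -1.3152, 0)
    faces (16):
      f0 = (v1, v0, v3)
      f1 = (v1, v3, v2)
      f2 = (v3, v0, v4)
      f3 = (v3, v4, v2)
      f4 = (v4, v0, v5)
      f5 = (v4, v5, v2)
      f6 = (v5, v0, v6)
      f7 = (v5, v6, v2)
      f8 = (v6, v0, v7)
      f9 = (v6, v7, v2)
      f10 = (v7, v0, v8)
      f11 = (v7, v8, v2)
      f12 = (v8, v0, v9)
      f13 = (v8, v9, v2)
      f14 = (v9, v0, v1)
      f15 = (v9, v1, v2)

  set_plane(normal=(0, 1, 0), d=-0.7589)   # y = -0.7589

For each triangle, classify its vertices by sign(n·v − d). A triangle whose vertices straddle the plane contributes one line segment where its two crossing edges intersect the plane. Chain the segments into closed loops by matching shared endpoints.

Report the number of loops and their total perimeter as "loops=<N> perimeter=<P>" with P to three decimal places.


Straddling triangles (8 of 16):
  (v6,v0,v7) [++-] → (-0.7589, -0.7589, 0)–(-1.54564, -0.7589, 0)  len=0.7867
  (v6,v7,v2) [+-+] → (-1.54564, -0.7589, 0)–(-0.7589, -0.7589, 0.909402)  len=1.2025
  (v7,v0,v8) [-+-] → (-0.7589, -0.7589, 0)–(0, -0.7589, 0)  len=0.7589
  (v7,v8,v2) [--+] → (0, -0.7589, 1.27278)–(-0.7589, -0.7589, 0.909402)  len=0.8414
  (v8,v0,v9) [-+-] → (0, -0.7589, 0)–(0.7589, -0.7589, 0)  len=0.7589
  (v8,v9,v2) [--+] → (0.7589, -0.7589, 0.909402)–(0, -0.7589, 1.27278)  len=0.8414
  (v9,v0,v1) [-++] → (0.7589, -0.7589, 0)–(1.54564, -0.7589, 0)  len=0.7867
  (v9,v1,v2) [-++] → (1.54564, -0.7589, 0)–(0.7589, -0.7589, 0.909402)  len=1.2025

Chained into 1 loop(s):
  loop 1: 8 segments, perimeter = 7.1791
Total perimeter = 7.179

loops=1 perimeter=7.179


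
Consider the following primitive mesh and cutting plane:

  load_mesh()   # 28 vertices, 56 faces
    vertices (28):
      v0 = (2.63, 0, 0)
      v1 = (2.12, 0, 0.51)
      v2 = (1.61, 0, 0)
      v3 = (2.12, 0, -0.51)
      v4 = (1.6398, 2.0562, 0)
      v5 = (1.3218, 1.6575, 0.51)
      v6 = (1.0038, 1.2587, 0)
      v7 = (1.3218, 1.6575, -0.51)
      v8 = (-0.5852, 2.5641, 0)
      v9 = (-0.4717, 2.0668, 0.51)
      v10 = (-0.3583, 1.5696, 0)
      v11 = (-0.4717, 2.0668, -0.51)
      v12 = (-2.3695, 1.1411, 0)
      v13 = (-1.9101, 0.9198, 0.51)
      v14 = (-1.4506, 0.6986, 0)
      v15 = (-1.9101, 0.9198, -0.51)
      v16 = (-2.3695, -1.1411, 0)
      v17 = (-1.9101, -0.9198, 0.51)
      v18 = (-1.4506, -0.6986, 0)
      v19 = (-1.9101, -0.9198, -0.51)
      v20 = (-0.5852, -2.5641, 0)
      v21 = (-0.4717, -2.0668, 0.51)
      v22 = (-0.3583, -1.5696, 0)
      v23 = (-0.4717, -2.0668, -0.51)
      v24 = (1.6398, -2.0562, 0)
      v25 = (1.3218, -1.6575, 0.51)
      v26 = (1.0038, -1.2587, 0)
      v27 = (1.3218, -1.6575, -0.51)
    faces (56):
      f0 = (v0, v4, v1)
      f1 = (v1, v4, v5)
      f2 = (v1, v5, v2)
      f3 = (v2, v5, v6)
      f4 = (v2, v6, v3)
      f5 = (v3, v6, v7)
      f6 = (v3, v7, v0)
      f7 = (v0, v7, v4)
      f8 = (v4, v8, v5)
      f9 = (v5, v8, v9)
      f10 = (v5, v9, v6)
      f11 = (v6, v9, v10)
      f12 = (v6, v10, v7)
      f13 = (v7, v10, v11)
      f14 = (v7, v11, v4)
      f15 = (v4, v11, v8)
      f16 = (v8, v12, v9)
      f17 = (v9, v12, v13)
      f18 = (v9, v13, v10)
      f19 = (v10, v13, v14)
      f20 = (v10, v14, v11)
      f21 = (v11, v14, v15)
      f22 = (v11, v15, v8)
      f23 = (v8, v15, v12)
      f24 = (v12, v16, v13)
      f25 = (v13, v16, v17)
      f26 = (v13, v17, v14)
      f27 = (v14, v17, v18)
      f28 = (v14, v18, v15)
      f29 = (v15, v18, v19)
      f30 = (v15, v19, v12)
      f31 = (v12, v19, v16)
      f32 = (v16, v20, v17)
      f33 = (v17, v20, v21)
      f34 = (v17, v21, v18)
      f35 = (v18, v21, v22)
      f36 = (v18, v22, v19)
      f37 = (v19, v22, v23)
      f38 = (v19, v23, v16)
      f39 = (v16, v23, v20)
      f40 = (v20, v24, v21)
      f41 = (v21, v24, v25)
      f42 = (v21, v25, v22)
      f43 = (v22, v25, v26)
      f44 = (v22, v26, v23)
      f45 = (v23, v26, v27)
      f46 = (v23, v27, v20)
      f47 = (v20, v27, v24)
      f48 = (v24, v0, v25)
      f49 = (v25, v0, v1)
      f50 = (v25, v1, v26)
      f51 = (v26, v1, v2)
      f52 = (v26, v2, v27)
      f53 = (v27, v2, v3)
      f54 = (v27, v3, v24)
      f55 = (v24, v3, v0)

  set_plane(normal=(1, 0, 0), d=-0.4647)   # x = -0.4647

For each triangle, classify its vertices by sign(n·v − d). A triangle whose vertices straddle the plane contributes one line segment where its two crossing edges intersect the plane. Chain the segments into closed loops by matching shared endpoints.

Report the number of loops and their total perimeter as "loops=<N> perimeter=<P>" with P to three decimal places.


loops=2 perimeter=5.870

Straddling triangles (20 of 56):
  (v4,v8,v5) [+-+] → (-0.4647, 2.53659, 0)–(-0.4647, 2.50681, 0.032226)  len=0.0439
  (v5,v8,v9) [+--] → (-0.4647, 2.50681, 0.032226)–(-0.4647, 2.0652, 0.51)  len=0.6506
  (v5,v9,v6) [+-+] → (-0.4647, 2.0652, 0.51)–(-0.4647, 2.06297, 0.50758)  len=0.0033
  (v6,v9,v10) [+-+] → (-0.4647, 2.06297, 0.50758)–(-0.4647, 2.03611, 0.478519)  len=0.0396
  (v7,v10,v11) [++-] → (-0.4647, 2.03611, -0.478519)–(-0.4647, 2.0652, -0.51)  len=0.0429
  (v7,v11,v4) [+-+] → (-0.4647, 2.0652, -0.51)–(-0.4647, 2.06676, -0.508309)  len=0.0023
  (v4,v11,v8) [+--] → (-0.4647, 2.06676, -0.508309)–(-0.4647, 2.53659, 0)  len=0.6922
  (v9,v13,v10) [--+] → (-0.4647, 1.52505, 0.0349684)–(-0.4647, 2.03611, 0.478519)  len=0.6767
  (v10,v13,v14) [+--] → (-0.4647, 1.52505, 0.0349684)–(-0.4647, 1.48476, 0)  len=0.0533
  (v10,v14,v11) [+--] → (-0.4647, 1.48476, 0)–(-0.4647, 2.03611, -0.478519)  len=0.7300
  (v18,v21,v22) [--+] → (-0.4647, -2.03611, 0.478519)–(-0.4647, -1.48476, 0)  len=0.7300
  (v18,v22,v19) [-+-] → (-0.4647, -1.48476, 0)–(-0.4647, -1.52505, -0.0349684)  len=0.0533
  (v19,v22,v23) [-+-] → (-0.4647, -1.52505, -0.0349684)–(-0.4647, -2.03611, -0.478519)  len=0.6767
  (v20,v24,v21) [-+-] → (-0.4647, -2.53659, 0)–(-0.4647, -2.06676, 0.508309)  len=0.6922
  (v21,v24,v25) [-++] → (-0.4647, -2.06676, 0.508309)–(-0.4647, -2.0652, 0.51)  len=0.0023
  (v21,v25,v22) [-++] → (-0.4647, -2.0652, 0.51)–(-0.4647, -2.03611, 0.478519)  len=0.0429
  (v22,v26,v23) [++-] → (-0.4647, -2.06297, -0.50758)–(-0.4647, -2.03611, -0.478519)  len=0.0396
  (v23,v26,v27) [-++] → (-0.4647, -2.06297, -0.50758)–(-0.4647, -2.0652, -0.51)  len=0.0033
  (v23,v27,v20) [-+-] → (-0.4647, -2.0652, -0.51)–(-0.4647, -2.50681, -0.032226)  len=0.6506
  (v20,v27,v24) [-++] → (-0.4647, -2.50681, -0.032226)–(-0.4647, -2.53659, 0)  len=0.0439

Chained into 2 loop(s):
  loop 1: 10 segments, perimeter = 2.9348
  loop 2: 10 segments, perimeter = 2.9348
Total perimeter = 5.870


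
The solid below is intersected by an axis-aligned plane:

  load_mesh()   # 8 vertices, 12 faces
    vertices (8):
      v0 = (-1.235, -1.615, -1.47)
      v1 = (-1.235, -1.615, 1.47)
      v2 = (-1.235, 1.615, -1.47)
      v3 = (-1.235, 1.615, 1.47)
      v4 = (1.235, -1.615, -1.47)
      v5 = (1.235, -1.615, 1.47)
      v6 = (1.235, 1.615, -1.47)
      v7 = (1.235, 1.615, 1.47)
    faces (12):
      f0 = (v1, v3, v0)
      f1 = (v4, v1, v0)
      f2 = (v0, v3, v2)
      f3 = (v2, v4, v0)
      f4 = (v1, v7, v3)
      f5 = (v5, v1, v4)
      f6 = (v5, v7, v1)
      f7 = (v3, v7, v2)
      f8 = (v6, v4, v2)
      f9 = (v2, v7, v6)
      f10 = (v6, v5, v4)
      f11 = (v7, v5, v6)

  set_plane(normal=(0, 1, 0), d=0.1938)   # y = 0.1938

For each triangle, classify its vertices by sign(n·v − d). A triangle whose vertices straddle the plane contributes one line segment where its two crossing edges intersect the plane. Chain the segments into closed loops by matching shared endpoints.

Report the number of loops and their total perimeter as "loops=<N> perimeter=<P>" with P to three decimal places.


loops=1 perimeter=10.820

Straddling triangles (8 of 12):
  (v1,v3,v0) [-+-] → (-1.235, 0.1938, 1.47)–(-1.235, 0.1938, 0.1764)  len=1.2936
  (v0,v3,v2) [-++] → (-1.235, 0.1938, 0.1764)–(-1.235, 0.1938, -1.47)  len=1.6464
  (v2,v4,v0) [+--] → (-0.1482, 0.1938, -1.47)–(-1.235, 0.1938, -1.47)  len=1.0868
  (v1,v7,v3) [-++] → (0.1482, 0.1938, 1.47)–(-1.235, 0.1938, 1.47)  len=1.3832
  (v5,v7,v1) [-+-] → (1.235, 0.1938, 1.47)–(0.1482, 0.1938, 1.47)  len=1.0868
  (v6,v4,v2) [+-+] → (1.235, 0.1938, -1.47)–(-0.1482, 0.1938, -1.47)  len=1.3832
  (v6,v5,v4) [+--] → (1.235, 0.1938, -0.1764)–(1.235, 0.1938, -1.47)  len=1.2936
  (v7,v5,v6) [+-+] → (1.235, 0.1938, 1.47)–(1.235, 0.1938, -0.1764)  len=1.6464

Chained into 1 loop(s):
  loop 1: 8 segments, perimeter = 10.8200
Total perimeter = 10.820


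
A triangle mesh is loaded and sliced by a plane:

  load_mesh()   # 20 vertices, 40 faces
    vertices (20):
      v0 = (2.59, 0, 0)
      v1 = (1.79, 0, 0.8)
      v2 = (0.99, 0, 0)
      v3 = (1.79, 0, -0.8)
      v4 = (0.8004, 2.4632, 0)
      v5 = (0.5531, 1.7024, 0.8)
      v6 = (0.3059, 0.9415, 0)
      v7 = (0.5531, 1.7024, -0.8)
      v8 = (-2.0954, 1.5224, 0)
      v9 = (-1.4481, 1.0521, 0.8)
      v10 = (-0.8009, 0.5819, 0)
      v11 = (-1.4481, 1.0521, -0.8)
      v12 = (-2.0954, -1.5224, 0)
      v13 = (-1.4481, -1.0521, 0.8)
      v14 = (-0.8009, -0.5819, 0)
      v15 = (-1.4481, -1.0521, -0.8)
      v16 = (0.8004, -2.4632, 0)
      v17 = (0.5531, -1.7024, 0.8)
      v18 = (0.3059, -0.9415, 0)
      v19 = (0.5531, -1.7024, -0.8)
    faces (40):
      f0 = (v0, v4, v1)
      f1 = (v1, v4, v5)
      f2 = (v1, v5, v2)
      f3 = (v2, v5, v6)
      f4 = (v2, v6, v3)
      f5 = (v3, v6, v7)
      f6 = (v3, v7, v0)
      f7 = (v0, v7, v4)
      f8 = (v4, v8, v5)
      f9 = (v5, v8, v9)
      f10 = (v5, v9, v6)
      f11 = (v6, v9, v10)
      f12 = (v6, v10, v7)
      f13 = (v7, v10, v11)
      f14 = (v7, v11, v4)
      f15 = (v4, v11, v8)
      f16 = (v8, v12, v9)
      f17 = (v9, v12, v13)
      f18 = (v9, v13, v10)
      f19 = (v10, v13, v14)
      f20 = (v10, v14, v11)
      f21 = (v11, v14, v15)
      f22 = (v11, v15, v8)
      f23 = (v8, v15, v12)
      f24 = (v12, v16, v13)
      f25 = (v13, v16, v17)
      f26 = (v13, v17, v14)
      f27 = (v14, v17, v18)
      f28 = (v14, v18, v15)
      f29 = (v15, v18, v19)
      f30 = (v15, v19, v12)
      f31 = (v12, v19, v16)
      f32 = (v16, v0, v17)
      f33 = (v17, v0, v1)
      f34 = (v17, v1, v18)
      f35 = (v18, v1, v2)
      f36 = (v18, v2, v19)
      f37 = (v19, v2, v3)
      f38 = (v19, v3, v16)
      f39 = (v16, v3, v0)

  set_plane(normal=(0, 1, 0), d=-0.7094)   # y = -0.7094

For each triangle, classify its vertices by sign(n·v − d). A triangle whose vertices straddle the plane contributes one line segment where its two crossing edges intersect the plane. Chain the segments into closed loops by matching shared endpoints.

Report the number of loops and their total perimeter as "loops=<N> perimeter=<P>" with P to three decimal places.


Straddling triangles (18 of 40):
  (v8,v12,v9) [+-+] → (-2.0954, -0.7094, 0)–(-1.89099, -0.7094, 0.252632)  len=0.3250
  (v9,v12,v13) [+--] → (-1.89099, -0.7094, 0.252632)–(-1.4481, -0.7094, 0.8)  len=0.7041
  (v9,v13,v10) [+-+] → (-1.4481, -0.7094, 0.8)–(-1.31236, -0.7094, 0.632215)  len=0.2158
  (v10,v13,v14) [+-+] → (-1.31236, -0.7094, 0.632215)–(-0.976396, -0.7094, 0.216929)  len=0.5342
  (v11,v14,v15) [++-] → (-0.976396, -0.7094, -0.216929)–(-1.4481, -0.7094, -0.8)  len=0.7500
  (v11,v15,v8) [+-+] → (-1.4481, -0.7094, -0.8)–(-1.53426, -0.7094, -0.693509)  len=0.1370
  (v8,v15,v12) [+--] → (-1.53426, -0.7094, -0.693509)–(-2.0954, -0.7094, 0)  len=0.8921
  (v13,v17,v14) [--+] → (-0.64683, -0.7094, 0.0910308)–(-0.976396, -0.7094, 0.216929)  len=0.3528
  (v14,v17,v18) [+--] → (-0.64683, -0.7094, 0.0910308)–(-0.408472, -0.7094, 0)  len=0.2551
  (v14,v18,v15) [+--] → (-0.408472, -0.7094, 0)–(-0.976396, -0.7094, -0.216929)  len=0.6079
  (v16,v0,v17) [-+-] → (2.0746, -0.7094, 0)–(1.74121, -0.7094, 0.333365)  len=0.4715
  (v17,v0,v1) [-++] → (1.74121, -0.7094, 0.333365)–(1.27458, -0.7094, 0.8)  len=0.6599
  (v17,v1,v18) [-+-] → (1.27458, -0.7094, 0.8)–(0.671763, -0.7094, 0.197217)  len=0.8525
  (v18,v1,v2) [-++] → (0.671763, -0.7094, 0.197217)–(0.474545, -0.7094, 0)  len=0.2789
  (v18,v2,v19) [-+-] → (0.474545, -0.7094, 0)–(0.807941, -0.7094, -0.333365)  len=0.4715
  (v19,v2,v3) [-++] → (0.807941, -0.7094, -0.333365)–(1.27458, -0.7094, -0.8)  len=0.6599
  (v19,v3,v16) [-+-] → (1.27458, -0.7094, -0.8)–(1.505, -0.7094, -0.569601)  len=0.3258
  (v16,v3,v0) [-++] → (1.505, -0.7094, -0.569601)–(2.0746, -0.7094, 0)  len=0.8055

Chained into 2 loop(s):
  loop 1: 10 segments, perimeter = 4.7740
  loop 2: 8 segments, perimeter = 4.5256
Total perimeter = 9.300

loops=2 perimeter=9.300


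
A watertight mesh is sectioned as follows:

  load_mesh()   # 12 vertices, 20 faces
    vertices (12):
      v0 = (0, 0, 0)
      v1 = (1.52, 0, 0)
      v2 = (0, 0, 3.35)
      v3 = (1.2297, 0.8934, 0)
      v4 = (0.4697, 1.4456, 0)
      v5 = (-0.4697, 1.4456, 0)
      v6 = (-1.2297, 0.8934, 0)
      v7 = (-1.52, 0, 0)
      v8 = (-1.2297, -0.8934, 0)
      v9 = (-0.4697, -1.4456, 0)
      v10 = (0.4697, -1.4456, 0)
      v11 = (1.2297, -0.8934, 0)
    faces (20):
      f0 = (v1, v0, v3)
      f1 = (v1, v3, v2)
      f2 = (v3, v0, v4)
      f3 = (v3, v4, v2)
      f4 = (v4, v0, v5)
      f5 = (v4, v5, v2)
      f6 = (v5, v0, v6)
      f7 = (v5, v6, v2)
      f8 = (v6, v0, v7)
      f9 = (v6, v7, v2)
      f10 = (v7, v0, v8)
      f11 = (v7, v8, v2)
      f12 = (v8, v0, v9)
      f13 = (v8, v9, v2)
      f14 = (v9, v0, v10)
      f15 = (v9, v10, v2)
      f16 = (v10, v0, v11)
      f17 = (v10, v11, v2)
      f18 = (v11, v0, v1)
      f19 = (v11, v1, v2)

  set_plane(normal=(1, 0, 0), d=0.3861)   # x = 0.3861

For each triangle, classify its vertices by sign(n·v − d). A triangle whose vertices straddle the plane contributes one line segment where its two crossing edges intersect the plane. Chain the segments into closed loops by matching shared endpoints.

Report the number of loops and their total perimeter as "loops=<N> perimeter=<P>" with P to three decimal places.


loops=1 perimeter=8.738

Straddling triangles (12 of 20):
  (v1,v0,v3) [+-+] → (0.3861, 0, 0)–(0.3861, 0.280509, 0)  len=0.2805
  (v1,v3,v2) [++-] → (0.3861, 0.280509, 2.29817)–(0.3861, 0, 2.49906)  len=0.3450
  (v3,v0,v4) [+-+] → (0.3861, 0.280509, 0)–(0.3861, 1.1883, 0)  len=0.9078
  (v3,v4,v2) [++-] → (0.3861, 1.1883, 0.596253)–(0.3861, 0.280509, 2.29817)  len=1.9289
  (v4,v0,v5) [+--] → (0.3861, 1.1883, 0)–(0.3861, 1.4456, 0)  len=0.2573
  (v4,v5,v2) [+--] → (0.3861, 1.4456, 0)–(0.3861, 1.1883, 0.596253)  len=0.6494
  (v9,v0,v10) [--+] → (0.3861, -1.1883, 0)–(0.3861, -1.4456, 0)  len=0.2573
  (v9,v10,v2) [-+-] → (0.3861, -1.4456, 0)–(0.3861, -1.1883, 0.596253)  len=0.6494
  (v10,v0,v11) [+-+] → (0.3861, -1.1883, 0)–(0.3861, -0.280509, 0)  len=0.9078
  (v10,v11,v2) [++-] → (0.3861, -0.280509, 2.29817)–(0.3861, -1.1883, 0.596253)  len=1.9289
  (v11,v0,v1) [+-+] → (0.3861, -0.280509, 0)–(0.3861, 0, 0)  len=0.2805
  (v11,v1,v2) [++-] → (0.3861, 0, 2.49906)–(0.3861, -0.280509, 2.29817)  len=0.3450

Chained into 1 loop(s):
  loop 1: 12 segments, perimeter = 8.7378
Total perimeter = 8.738


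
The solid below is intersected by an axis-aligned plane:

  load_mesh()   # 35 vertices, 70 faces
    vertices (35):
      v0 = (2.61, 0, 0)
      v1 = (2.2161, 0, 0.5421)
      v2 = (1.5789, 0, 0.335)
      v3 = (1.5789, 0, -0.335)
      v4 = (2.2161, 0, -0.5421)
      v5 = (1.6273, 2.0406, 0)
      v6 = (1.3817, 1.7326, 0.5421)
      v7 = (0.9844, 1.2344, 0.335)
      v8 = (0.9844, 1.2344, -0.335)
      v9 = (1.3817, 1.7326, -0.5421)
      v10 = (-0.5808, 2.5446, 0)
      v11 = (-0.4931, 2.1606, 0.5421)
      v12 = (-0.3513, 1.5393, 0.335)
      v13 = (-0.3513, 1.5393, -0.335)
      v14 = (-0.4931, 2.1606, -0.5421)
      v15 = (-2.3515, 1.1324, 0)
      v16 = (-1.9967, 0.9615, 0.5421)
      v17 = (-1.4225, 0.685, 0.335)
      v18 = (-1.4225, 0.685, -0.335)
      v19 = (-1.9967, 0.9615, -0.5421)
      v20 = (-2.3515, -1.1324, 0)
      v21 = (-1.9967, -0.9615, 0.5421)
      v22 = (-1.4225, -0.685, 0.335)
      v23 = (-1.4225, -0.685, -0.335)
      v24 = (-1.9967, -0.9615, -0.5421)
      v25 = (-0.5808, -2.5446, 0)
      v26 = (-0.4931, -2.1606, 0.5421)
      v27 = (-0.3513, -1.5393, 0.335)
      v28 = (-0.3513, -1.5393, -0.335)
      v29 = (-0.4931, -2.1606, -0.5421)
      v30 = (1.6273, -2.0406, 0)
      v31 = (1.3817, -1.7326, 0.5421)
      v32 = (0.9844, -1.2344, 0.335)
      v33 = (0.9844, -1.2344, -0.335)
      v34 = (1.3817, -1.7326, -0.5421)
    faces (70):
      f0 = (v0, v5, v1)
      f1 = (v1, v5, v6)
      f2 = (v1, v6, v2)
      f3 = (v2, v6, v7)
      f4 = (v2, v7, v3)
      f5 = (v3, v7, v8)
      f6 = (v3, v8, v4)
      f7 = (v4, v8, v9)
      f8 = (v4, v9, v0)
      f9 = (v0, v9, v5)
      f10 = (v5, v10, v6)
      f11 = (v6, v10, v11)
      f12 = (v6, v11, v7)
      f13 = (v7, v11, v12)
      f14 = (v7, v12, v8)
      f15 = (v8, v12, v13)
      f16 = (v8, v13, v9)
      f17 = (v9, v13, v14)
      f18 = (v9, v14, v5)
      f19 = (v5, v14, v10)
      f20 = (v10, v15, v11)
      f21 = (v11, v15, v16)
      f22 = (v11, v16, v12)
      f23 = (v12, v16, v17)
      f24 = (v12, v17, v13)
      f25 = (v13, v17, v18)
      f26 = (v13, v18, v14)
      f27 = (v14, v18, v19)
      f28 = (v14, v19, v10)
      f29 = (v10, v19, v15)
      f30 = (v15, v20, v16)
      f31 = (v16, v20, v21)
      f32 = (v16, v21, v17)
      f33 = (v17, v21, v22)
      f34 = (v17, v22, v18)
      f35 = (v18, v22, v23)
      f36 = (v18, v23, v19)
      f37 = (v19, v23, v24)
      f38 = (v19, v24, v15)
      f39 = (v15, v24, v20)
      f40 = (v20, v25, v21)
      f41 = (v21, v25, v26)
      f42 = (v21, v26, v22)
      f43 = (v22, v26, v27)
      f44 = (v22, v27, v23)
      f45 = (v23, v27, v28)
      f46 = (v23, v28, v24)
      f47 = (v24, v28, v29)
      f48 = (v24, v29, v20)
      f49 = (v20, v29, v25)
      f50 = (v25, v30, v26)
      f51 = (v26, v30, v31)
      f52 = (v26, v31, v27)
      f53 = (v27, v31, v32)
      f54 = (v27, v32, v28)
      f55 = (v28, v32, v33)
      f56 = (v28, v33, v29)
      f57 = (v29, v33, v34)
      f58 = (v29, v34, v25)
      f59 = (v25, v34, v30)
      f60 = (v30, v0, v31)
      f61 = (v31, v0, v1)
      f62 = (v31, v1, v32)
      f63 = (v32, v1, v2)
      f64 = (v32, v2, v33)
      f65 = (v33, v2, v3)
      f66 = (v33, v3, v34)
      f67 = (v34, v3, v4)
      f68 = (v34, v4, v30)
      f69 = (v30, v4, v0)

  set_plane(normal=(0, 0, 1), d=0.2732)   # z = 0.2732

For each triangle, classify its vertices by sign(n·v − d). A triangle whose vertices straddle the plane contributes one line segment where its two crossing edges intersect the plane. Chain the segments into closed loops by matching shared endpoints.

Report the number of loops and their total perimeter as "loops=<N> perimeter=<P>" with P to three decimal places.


Straddling triangles (28 of 70):
  (v0,v5,v1) [--+] → (1.92404, 1.01221, 0.2732)–(2.41149, 0, 0.2732)  len=1.1235
  (v1,v5,v6) [+-+] → (1.92404, 1.01221, 0.2732)–(1.50353, 1.88538, 0.2732)  len=0.9692
  (v2,v7,v3) [++-] → (1.03924, 1.12054, 0.2732)–(1.5789, 0, 0.2732)  len=1.2437
  (v3,v7,v8) [-+-] → (1.03924, 1.12054, 0.2732)–(0.9844, 1.2344, 0.2732)  len=0.1264
  (v5,v10,v6) [--+] → (0.408233, 2.13538, 0.2732)–(1.50353, 1.88538, 0.2732)  len=1.1235
  (v6,v10,v11) [+-+] → (0.408233, 2.13538, 0.2732)–(-0.536602, 2.35108, 0.2732)  len=0.9691
  (v7,v12,v8) [++-] → (-0.228097, 1.51118, 0.2732)–(0.9844, 1.2344, 0.2732)  len=1.2437
  (v8,v12,v13) [-+-] → (-0.228097, 1.51118, 0.2732)–(-0.3513, 1.5393, 0.2732)  len=0.1264
  (v10,v15,v11) [--+] → (-1.41493, 1.65058, 0.2732)–(-0.536602, 2.35108, 0.2732)  len=1.1235
  (v11,v15,v16) [+-+] → (-1.41493, 1.65058, 0.2732)–(-2.17269, 1.04627, 0.2732)  len=0.9692
  (v12,v17,v13) [++-] → (-1.32369, 0.7638, 0.2732)–(-0.3513, 1.5393, 0.2732)  len=1.2438
  (v13,v17,v18) [-+-] → (-1.32369, 0.7638, 0.2732)–(-1.4225, 0.685, 0.2732)  len=0.1264
  (v15,v20,v16) [--+] → (-2.17269, -0.0771455, 0.2732)–(-2.17269, 1.04627, 0.2732)  len=1.1234
  (v16,v20,v21) [+-+] → (-2.17269, -0.0771455, 0.2732)–(-2.17269, -1.04627, 0.2732)  len=0.9691
  (v17,v22,v18) [++-] → (-1.4225, -0.558633, 0.2732)–(-1.4225, 0.685, 0.2732)  len=1.2436
  (v18,v22,v23) [-+-] → (-1.4225, -0.558633, 0.2732)–(-1.4225, -0.685, 0.2732)  len=0.1264
  (v20,v25,v21) [--+] → (-1.29437, -1.74677, 0.2732)–(-2.17269, -1.04627, 0.2732)  len=1.1235
  (v21,v25,v26) [+-+] → (-1.29437, -1.74677, 0.2732)–(-0.536602, -2.35108, 0.2732)  len=0.9692
  (v22,v27,v23) [++-] → (-0.450106, -1.4605, 0.2732)–(-1.4225, -0.685, 0.2732)  len=1.2438
  (v23,v27,v28) [-+-] → (-0.450106, -1.4605, 0.2732)–(-0.3513, -1.5393, 0.2732)  len=0.1264
  (v25,v30,v26) [--+] → (0.55869, -2.10108, 0.2732)–(-0.536602, -2.35108, 0.2732)  len=1.1235
  (v26,v30,v31) [+-+] → (0.55869, -2.10108, 0.2732)–(1.50353, -1.88538, 0.2732)  len=0.9691
  (v27,v32,v28) [++-] → (0.861197, -1.26252, 0.2732)–(-0.3513, -1.5393, 0.2732)  len=1.2437
  (v28,v32,v33) [-+-] → (0.861197, -1.26252, 0.2732)–(0.9844, -1.2344, 0.2732)  len=0.1264
  (v30,v0,v31) [--+] → (1.99098, -0.873172, 0.2732)–(1.50353, -1.88538, 0.2732)  len=1.1235
  (v31,v0,v1) [+-+] → (1.99098, -0.873172, 0.2732)–(2.41149, 0, 0.2732)  len=0.9692
  (v32,v2,v33) [++-] → (1.52406, -0.11386, 0.2732)–(0.9844, -1.2344, 0.2732)  len=1.2437
  (v33,v2,v3) [-+-] → (1.52406, -0.11386, 0.2732)–(1.5789, 0, 0.2732)  len=0.1264

Chained into 2 loop(s):
  loop 1: 14 segments, perimeter = 14.6483
  loop 2: 14 segments, perimeter = 9.5906
Total perimeter = 24.239

loops=2 perimeter=24.239


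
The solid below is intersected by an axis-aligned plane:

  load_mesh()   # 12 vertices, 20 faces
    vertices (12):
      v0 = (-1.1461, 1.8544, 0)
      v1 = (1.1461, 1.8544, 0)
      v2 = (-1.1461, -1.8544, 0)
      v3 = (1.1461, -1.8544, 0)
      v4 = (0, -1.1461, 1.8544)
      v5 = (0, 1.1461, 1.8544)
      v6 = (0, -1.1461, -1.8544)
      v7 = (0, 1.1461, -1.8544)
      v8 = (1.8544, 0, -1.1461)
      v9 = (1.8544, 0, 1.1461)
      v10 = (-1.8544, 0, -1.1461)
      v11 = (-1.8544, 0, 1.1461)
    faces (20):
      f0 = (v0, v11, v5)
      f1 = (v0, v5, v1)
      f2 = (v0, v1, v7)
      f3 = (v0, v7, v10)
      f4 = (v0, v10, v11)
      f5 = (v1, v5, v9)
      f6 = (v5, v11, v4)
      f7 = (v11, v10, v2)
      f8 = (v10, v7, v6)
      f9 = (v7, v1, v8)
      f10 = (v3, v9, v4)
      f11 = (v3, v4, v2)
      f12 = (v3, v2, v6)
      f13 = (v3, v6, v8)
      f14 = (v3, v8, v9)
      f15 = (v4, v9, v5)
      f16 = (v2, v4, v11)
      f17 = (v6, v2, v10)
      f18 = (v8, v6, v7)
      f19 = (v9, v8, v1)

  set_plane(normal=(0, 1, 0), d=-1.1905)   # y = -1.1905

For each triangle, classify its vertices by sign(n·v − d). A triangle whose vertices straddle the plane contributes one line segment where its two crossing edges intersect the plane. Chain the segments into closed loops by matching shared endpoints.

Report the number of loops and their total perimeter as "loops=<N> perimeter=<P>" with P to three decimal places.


loops=1 perimeter=9.440

Straddling triangles (8 of 20):
  (v11,v10,v2) [++-] → (-1.39968, -1.1905, -0.410319)–(-1.39968, -1.1905, 0.410319)  len=0.8206
  (v3,v9,v4) [-++] → (1.39968, -1.1905, 0.410319)–(0.0718436, -1.1905, 1.73816)  len=1.8778
  (v3,v4,v2) [-+-] → (0.0718436, -1.1905, 1.73816)–(-0.0718436, -1.1905, 1.73816)  len=0.1437
  (v3,v2,v6) [--+] → (-0.0718436, -1.1905, -1.73816)–(0.0718436, -1.1905, -1.73816)  len=0.1437
  (v3,v6,v8) [-++] → (0.0718436, -1.1905, -1.73816)–(1.39968, -1.1905, -0.410319)  len=1.8778
  (v3,v8,v9) [-++] → (1.39968, -1.1905, -0.410319)–(1.39968, -1.1905, 0.410319)  len=0.8206
  (v2,v4,v11) [-++] → (-0.0718436, -1.1905, 1.73816)–(-1.39968, -1.1905, 0.410319)  len=1.8778
  (v6,v2,v10) [+-+] → (-0.0718436, -1.1905, -1.73816)–(-1.39968, -1.1905, -0.410319)  len=1.8778

Chained into 1 loop(s):
  loop 1: 8 segments, perimeter = 9.4400
Total perimeter = 9.440


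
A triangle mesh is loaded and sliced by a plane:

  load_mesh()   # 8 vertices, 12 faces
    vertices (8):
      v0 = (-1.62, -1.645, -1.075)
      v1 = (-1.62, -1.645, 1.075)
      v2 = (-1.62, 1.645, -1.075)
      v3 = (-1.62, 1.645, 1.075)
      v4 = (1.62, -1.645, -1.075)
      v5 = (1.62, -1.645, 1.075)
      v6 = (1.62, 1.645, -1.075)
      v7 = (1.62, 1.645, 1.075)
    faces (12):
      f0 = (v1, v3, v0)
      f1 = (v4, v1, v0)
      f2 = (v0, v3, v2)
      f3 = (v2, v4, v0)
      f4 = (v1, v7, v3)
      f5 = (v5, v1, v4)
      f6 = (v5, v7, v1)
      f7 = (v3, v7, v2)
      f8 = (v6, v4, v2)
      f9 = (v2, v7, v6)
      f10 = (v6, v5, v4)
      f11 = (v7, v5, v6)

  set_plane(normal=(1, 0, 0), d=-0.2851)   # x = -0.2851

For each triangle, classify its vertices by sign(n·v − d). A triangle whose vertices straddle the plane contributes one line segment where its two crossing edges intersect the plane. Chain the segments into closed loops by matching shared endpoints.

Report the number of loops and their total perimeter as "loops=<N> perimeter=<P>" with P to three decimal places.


loops=1 perimeter=10.880

Straddling triangles (8 of 12):
  (v4,v1,v0) [+--] → (-0.2851, -1.645, 0.189187)–(-0.2851, -1.645, -1.075)  len=1.2642
  (v2,v4,v0) [-+-] → (-0.2851, 0.2895, -1.075)–(-0.2851, -1.645, -1.075)  len=1.9345
  (v1,v7,v3) [-+-] → (-0.2851, -0.2895, 1.075)–(-0.2851, 1.645, 1.075)  len=1.9345
  (v5,v1,v4) [+-+] → (-0.2851, -1.645, 1.075)–(-0.2851, -1.645, 0.189187)  len=0.8858
  (v5,v7,v1) [++-] → (-0.2851, -0.2895, 1.075)–(-0.2851, -1.645, 1.075)  len=1.3555
  (v3,v7,v2) [-+-] → (-0.2851, 1.645, 1.075)–(-0.2851, 1.645, -0.189187)  len=1.2642
  (v6,v4,v2) [++-] → (-0.2851, 0.2895, -1.075)–(-0.2851, 1.645, -1.075)  len=1.3555
  (v2,v7,v6) [-++] → (-0.2851, 1.645, -0.189187)–(-0.2851, 1.645, -1.075)  len=0.8858

Chained into 1 loop(s):
  loop 1: 8 segments, perimeter = 10.8800
Total perimeter = 10.880


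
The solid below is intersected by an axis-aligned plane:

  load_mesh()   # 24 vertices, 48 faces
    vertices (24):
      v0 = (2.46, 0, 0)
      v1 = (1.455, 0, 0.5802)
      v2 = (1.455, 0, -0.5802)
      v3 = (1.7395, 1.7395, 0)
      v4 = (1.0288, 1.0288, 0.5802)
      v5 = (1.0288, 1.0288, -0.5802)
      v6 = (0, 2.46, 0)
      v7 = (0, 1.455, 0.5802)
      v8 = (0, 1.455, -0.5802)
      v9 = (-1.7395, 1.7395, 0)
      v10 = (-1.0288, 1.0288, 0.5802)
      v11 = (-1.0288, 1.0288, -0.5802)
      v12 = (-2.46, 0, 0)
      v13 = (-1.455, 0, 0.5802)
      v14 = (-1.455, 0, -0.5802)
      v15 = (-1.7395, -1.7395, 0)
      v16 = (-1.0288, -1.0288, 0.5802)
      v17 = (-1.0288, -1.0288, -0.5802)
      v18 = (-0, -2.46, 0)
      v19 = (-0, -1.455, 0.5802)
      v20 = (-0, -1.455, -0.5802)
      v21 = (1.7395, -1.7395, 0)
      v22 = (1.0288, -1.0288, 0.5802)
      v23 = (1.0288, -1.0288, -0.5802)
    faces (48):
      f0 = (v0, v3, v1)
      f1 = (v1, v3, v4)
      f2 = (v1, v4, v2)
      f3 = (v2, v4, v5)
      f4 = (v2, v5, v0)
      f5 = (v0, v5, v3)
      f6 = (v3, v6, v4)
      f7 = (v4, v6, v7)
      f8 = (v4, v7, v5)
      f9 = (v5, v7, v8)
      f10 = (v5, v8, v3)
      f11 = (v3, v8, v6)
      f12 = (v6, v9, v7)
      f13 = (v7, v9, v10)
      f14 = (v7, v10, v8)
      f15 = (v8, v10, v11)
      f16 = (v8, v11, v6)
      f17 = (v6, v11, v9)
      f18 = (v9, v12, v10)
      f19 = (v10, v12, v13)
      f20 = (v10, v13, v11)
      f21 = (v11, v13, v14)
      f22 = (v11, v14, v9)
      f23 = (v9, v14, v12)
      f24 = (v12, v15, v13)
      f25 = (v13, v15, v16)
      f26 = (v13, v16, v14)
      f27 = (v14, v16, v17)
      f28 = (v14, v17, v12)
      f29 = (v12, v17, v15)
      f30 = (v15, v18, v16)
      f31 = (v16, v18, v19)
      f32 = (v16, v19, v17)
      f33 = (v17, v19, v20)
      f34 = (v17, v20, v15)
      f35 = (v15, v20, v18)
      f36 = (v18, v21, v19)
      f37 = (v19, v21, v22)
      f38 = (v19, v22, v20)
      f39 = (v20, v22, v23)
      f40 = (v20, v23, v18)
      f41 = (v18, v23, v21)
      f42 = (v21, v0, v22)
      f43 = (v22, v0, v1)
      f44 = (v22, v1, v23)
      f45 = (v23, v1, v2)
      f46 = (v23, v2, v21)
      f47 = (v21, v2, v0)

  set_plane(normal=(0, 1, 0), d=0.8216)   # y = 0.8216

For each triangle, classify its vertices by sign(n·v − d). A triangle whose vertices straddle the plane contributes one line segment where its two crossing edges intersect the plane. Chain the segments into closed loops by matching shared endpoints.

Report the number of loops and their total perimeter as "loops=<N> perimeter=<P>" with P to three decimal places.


Straddling triangles (12 of 48):
  (v0,v3,v1) [-+-] → (2.11969, 0.8216, 0)–(1.58937, 0.8216, 0.30616)  len=0.6123
  (v1,v3,v4) [-++] → (1.58937, 0.8216, 0.30616)–(1.11464, 0.8216, 0.5802)  len=0.5482
  (v1,v4,v2) [-+-] → (1.11464, 0.8216, 0.5802)–(1.11464, 0.8216, 0.346496)  len=0.2337
  (v2,v4,v5) [-++] → (1.11464, 0.8216, 0.346496)–(1.11464, 0.8216, -0.5802)  len=0.9267
  (v2,v5,v0) [-+-] → (1.11464, 0.8216, -0.5802)–(1.31704, 0.8216, -0.463348)  len=0.2337
  (v0,v5,v3) [-++] → (1.31704, 0.8216, -0.463348)–(2.11969, 0.8216, 0)  len=0.9268
  (v9,v12,v10) [+-+] → (-2.11969, 0.8216, 0)–(-1.31704, 0.8216, 0.463348)  len=0.9268
  (v10,v12,v13) [+--] → (-1.31704, 0.8216, 0.463348)–(-1.11464, 0.8216, 0.5802)  len=0.2337
  (v10,v13,v11) [+-+] → (-1.11464, 0.8216, 0.5802)–(-1.11464, 0.8216, -0.346496)  len=0.9267
  (v11,v13,v14) [+--] → (-1.11464, 0.8216, -0.346496)–(-1.11464, 0.8216, -0.5802)  len=0.2337
  (v11,v14,v9) [+-+] → (-1.11464, 0.8216, -0.5802)–(-1.58937, 0.8216, -0.30616)  len=0.5482
  (v9,v14,v12) [+--] → (-1.58937, 0.8216, -0.30616)–(-2.11969, 0.8216, 0)  len=0.6123

Chained into 2 loop(s):
  loop 1: 6 segments, perimeter = 3.4814
  loop 2: 6 segments, perimeter = 3.4814
Total perimeter = 6.963

loops=2 perimeter=6.963
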